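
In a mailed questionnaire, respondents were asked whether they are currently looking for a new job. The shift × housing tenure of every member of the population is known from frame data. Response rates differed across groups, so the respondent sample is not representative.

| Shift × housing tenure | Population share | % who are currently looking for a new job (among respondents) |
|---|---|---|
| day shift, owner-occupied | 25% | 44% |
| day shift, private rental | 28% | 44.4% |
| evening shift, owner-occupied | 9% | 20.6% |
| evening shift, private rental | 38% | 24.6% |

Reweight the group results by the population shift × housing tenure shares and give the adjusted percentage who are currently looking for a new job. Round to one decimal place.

34.6%

Post-stratification weights by population share, not respondent share:
  day shift, owner-occupied: 0.25 × 44 = 11
  day shift, private rental: 0.28 × 44.4 = 12.432
  evening shift, owner-occupied: 0.09 × 20.6 = 1.854
  evening shift, private rental: 0.38 × 24.6 = 9.348
Post-stratified estimate = 34.634 → 34.6%.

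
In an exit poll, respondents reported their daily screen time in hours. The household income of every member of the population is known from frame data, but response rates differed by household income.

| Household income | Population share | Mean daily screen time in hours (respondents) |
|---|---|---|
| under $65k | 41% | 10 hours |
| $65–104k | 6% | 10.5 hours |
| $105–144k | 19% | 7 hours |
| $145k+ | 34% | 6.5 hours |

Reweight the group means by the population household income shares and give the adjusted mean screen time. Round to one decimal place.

Post-stratification weights by population share, not respondent share:
  under $65k: 0.41 × 10 = 4.1
  $65–104k: 0.06 × 10.5 = 0.63
  $105–144k: 0.19 × 7 = 1.33
  $145k+: 0.34 × 6.5 = 2.21
Post-stratified estimate = 8.27 → 8.3.

8.3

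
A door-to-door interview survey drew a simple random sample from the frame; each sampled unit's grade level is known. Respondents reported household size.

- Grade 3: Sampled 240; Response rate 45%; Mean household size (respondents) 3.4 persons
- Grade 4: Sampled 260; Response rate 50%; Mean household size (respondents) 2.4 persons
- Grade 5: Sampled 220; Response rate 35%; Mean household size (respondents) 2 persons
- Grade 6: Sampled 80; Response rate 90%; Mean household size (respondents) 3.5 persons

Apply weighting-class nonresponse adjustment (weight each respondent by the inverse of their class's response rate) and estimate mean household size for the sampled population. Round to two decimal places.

2.70

Each respondent's weight = sampled/responded in their class; summing within a class gives n_sampled, so:
  Grade 3: 240 × 3.4 = 816
  Grade 4: 260 × 2.4 = 624
  Grade 5: 220 × 2 = 440
  Grade 6: 80 × 3.5 = 280
Adjusted estimate = 2160 / 800 = 2.7 → 2.70.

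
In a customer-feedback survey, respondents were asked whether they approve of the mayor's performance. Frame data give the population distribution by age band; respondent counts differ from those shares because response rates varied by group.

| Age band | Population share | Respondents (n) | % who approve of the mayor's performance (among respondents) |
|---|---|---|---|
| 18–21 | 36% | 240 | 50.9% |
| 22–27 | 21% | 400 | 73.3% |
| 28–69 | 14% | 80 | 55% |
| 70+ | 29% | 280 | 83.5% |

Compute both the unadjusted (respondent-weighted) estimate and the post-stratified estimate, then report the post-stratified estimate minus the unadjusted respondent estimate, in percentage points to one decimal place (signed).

Unadjusted (pooled respondent) estimate weights by respondent counts:
  (240/1000)×50.9 + (400/1000)×73.3 + (80/1000)×55 + (280/1000)×83.5 = 69.316%
Post-stratifying to population shares instead:
  0.36×50.9 + 0.21×73.3 + 0.14×55 + 0.29×83.5 = 65.632%
Difference = 65.632 − 69.316 = -3.684 pp.

-3.7 percentage points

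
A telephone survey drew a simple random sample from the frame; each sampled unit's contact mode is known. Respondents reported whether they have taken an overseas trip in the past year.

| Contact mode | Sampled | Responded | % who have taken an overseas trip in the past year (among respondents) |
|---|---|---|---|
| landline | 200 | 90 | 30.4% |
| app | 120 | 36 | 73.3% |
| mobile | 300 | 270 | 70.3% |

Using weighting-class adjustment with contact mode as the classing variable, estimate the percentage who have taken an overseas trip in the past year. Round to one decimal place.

58.0%

Response rates by class: landline 90/200 = 45%, app 36/120 = 30%, mobile 270/300 = 90%.
With weight = n_sampled/n_responded per class, the weighted class total is n_sampled:
  landline: 200 × 30.4 = 6080
  app: 120 × 73.3 = 8796
  mobile: 300 × 70.3 = 21,090
Adjusted estimate = 35,966 / 620 = 58.0097 → 58.0%.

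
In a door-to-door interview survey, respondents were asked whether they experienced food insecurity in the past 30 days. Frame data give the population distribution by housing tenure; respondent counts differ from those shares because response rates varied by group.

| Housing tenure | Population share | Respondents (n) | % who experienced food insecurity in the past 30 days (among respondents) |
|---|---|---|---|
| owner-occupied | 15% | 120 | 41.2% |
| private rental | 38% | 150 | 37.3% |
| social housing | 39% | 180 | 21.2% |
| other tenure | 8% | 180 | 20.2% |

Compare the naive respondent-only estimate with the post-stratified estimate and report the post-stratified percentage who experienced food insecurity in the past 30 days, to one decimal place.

30.2%

Naive respondent-only estimate (weights = respondent counts):
  (120/630)×41.2 + (150/630)×37.3 + (180/630)×21.2 + (180/630)×20.2 = 28.5571%
Post-stratifying to population shares instead:
  0.15×41.2 + 0.38×37.3 + 0.39×21.2 + 0.08×20.2 = 30.238%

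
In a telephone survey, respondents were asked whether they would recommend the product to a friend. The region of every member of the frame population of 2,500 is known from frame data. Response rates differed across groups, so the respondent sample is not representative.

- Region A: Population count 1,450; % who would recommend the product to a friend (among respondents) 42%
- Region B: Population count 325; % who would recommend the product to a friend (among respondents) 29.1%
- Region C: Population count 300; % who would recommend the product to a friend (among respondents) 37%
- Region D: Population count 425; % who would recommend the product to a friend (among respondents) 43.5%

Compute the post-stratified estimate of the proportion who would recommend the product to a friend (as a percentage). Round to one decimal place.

40.0%

Post-stratification weights by population share, not respondent share:
  Region A: (1,450/2,500) × 42 = 24.36
  Region B: (325/2,500) × 29.1 = 3.783
  Region C: (300/2,500) × 37 = 4.44
  Region D: (425/2,500) × 43.5 = 7.395
Post-stratified estimate = 39.978 → 40.0%.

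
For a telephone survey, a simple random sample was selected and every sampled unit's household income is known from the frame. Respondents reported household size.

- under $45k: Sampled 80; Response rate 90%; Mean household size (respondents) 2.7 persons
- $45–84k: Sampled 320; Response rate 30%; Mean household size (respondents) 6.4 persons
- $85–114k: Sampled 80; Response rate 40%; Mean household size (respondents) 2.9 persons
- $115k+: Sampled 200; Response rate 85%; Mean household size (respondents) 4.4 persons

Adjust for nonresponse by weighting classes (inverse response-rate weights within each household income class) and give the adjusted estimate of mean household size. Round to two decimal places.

4.96

Each respondent's weight = sampled/responded in their class; summing within a class gives n_sampled, so:
  under $45k: 80 × 2.7 = 216
  $45–84k: 320 × 6.4 = 2048
  $85–114k: 80 × 2.9 = 232
  $115k+: 200 × 4.4 = 880
Adjusted estimate = 3376 / 680 = 4.96471 → 4.96.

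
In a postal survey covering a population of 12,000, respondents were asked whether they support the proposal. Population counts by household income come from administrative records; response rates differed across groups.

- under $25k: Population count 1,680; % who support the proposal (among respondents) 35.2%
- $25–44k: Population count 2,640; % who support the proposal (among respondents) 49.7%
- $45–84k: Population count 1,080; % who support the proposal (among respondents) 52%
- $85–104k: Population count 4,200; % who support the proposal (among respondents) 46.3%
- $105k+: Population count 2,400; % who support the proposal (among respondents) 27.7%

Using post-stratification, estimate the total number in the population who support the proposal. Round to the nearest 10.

5,070

Each cell contributes its population count × the respondent rate:
  under $25k: 1,680 × 35.2% = 591.36
  $25–44k: 2,640 × 49.7% = 1312.08
  $45–84k: 1,080 × 52% = 561.6
  $85–104k: 4,200 × 46.3% = 1944.6
  $105k+: 2,400 × 27.7% = 664.8
Estimated total = 5074.44 → 5,070.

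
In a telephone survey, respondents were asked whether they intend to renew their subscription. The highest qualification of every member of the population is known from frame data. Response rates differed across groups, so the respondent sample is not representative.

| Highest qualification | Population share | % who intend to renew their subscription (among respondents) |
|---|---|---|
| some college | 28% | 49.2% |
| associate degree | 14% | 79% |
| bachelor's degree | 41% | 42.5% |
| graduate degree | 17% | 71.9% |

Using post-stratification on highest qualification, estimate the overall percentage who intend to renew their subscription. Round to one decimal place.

Post-stratification weights by population share, not respondent share:
  some college: 0.28 × 49.2 = 13.776
  associate degree: 0.14 × 79 = 11.06
  bachelor's degree: 0.41 × 42.5 = 17.425
  graduate degree: 0.17 × 71.9 = 12.223
Post-stratified estimate = 54.484 → 54.5%.

54.5%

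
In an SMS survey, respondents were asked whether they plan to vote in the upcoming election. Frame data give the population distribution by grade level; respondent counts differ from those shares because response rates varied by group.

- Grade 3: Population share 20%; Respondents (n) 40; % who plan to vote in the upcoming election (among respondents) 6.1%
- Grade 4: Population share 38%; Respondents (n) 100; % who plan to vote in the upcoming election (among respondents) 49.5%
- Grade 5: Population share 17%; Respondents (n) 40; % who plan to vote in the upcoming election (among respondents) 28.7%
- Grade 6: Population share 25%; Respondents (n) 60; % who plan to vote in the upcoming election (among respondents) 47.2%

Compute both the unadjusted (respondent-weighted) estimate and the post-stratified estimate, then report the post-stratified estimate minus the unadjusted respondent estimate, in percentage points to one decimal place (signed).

Without adjustment, the pooled respondent share is:
  (40/240)×6.1 + (100/240)×49.5 + (40/240)×28.7 + (60/240)×47.2 = 38.225%
Reweighting by population grade level shares:
  0.2×6.1 + 0.38×49.5 + 0.17×28.7 + 0.25×47.2 = 36.709%
Difference = 36.709 − 38.225 = -1.516 pp.

-1.5 percentage points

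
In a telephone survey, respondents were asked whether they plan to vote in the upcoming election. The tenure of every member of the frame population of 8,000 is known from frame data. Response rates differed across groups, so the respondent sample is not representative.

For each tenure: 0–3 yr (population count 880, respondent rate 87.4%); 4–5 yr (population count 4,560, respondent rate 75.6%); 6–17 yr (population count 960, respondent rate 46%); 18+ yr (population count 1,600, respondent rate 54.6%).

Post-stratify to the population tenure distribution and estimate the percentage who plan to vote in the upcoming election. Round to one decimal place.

69.1%

Each cell contributes population-share × respondent value:
  0–3 yr: (880/8,000) × 87.4 = 9.614
  4–5 yr: (4,560/8,000) × 75.6 = 43.092
  6–17 yr: (960/8,000) × 46 = 5.52
  18+ yr: (1,600/8,000) × 54.6 = 10.92
Post-stratified estimate = 69.146 → 69.1%.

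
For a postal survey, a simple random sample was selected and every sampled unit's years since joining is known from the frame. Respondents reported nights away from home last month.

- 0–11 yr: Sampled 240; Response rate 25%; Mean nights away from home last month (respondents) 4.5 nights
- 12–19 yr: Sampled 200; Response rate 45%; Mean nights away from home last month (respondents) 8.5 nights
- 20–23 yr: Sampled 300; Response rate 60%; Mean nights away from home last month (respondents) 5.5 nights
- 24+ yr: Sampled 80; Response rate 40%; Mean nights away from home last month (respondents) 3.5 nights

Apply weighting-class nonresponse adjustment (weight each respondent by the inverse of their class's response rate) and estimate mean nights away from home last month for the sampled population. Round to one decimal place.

5.7

Weighting each respondent by the inverse class response rate inflates each class back to its sampled size, so the class weight is n_sampled:
  0–11 yr: 240 × 4.5 = 1080
  12–19 yr: 200 × 8.5 = 1700
  20–23 yr: 300 × 5.5 = 1650
  24+ yr: 80 × 3.5 = 280
Adjusted estimate = 4710 / 820 = 5.7439 → 5.7.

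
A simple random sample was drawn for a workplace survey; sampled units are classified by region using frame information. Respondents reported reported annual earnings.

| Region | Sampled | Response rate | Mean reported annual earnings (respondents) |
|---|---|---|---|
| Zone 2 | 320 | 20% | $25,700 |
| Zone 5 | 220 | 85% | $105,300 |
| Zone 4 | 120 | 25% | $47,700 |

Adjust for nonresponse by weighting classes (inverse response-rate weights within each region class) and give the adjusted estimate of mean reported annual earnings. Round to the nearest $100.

$56,200

Weighting each respondent by the inverse class response rate inflates each class back to its sampled size, so the class weight is n_sampled:
  Zone 2: 320 × 25,700 = 8,224,000
  Zone 5: 220 × 105,300 = 23,166,000
  Zone 4: 120 × 47,700 = 5,724,000
Adjusted estimate = 37,114,000 / 660 = 56233.3 → $56,200.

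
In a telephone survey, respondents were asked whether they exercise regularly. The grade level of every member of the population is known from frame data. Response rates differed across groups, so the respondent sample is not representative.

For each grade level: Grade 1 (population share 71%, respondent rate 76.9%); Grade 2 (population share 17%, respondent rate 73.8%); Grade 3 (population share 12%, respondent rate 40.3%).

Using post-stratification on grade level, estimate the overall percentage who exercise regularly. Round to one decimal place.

72.0%

Each cell contributes population-share × respondent value:
  Grade 1: 0.71 × 76.9 = 54.599
  Grade 2: 0.17 × 73.8 = 12.546
  Grade 3: 0.12 × 40.3 = 4.836
Post-stratified estimate = 71.981 → 72.0%.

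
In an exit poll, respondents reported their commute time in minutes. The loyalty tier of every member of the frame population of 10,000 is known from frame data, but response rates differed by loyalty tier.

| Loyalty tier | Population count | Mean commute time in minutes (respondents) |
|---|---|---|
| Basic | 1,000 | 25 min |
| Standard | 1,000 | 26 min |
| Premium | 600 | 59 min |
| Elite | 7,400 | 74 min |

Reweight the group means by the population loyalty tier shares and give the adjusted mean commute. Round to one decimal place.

Each cell contributes population-share × respondent value:
  Basic: (1,000/10,000) × 25 = 2.5
  Standard: (1,000/10,000) × 26 = 2.6
  Premium: (600/10,000) × 59 = 3.54
  Elite: (7,400/10,000) × 74 = 54.76
Post-stratified estimate = 63.4 → 63.4.

63.4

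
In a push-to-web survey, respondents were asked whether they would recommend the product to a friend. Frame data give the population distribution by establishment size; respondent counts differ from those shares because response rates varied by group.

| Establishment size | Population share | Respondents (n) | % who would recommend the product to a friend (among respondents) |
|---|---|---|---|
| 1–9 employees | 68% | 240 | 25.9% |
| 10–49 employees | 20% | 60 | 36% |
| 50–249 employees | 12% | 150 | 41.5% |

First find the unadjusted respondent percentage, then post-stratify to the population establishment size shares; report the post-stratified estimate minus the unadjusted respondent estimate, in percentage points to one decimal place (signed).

-2.7 percentage points

Without adjustment, the pooled respondent share is:
  (240/450)×25.9 + (60/450)×36 + (150/450)×41.5 = 32.4467%
Reweighting by population establishment size shares:
  0.68×25.9 + 0.2×36 + 0.12×41.5 = 29.792%
Difference = 29.792 − 32.4467 = -2.6547 pp.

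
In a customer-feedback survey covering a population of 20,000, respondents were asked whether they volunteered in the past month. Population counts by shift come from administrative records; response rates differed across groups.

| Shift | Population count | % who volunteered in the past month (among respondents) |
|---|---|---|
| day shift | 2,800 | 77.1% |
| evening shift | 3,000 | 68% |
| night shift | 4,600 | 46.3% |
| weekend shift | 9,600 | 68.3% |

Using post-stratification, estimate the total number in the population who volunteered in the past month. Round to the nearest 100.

Each cell contributes its population count × the respondent rate:
  day shift: 2,800 × 77.1% = 2158.8
  evening shift: 3,000 × 68% = 2040
  night shift: 4,600 × 46.3% = 2129.8
  weekend shift: 9,600 × 68.3% = 6556.8
Estimated total = 12885.4 → 12,900.

12,900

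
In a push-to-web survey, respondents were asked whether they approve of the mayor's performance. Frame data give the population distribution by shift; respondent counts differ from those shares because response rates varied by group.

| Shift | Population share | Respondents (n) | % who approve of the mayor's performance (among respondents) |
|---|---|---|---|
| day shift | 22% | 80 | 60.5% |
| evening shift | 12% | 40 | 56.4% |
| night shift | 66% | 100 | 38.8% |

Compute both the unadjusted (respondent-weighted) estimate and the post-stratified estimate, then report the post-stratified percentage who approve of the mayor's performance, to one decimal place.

45.7%

Unadjusted (pooled respondent) estimate weights by respondent counts:
  (80/220)×60.5 + (40/220)×56.4 + (100/220)×38.8 = 49.8909%
Post-stratifying to population shares instead:
  0.22×60.5 + 0.12×56.4 + 0.66×38.8 = 45.686%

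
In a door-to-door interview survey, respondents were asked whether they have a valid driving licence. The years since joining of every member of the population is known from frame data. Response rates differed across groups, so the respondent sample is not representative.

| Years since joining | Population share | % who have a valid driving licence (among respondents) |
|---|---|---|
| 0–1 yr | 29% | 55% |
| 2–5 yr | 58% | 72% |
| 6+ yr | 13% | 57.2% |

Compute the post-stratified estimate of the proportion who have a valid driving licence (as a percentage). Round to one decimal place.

65.1%

Reweight to the known years since joining distribution:
  0–1 yr: 0.29 × 55 = 15.95
  2–5 yr: 0.58 × 72 = 41.76
  6+ yr: 0.13 × 57.2 = 7.436
Post-stratified estimate = 65.146 → 65.1%.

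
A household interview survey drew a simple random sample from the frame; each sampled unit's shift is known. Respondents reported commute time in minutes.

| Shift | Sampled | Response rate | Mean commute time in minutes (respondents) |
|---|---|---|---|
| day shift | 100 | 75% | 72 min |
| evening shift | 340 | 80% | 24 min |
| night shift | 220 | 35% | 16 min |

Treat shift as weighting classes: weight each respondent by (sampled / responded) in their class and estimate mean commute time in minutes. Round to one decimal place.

Weighting each respondent by the inverse class response rate inflates each class back to its sampled size, so the class weight is n_sampled:
  day shift: 100 × 72 = 7200
  evening shift: 340 × 24 = 8160
  night shift: 220 × 16 = 3520
Adjusted estimate = 18,880 / 660 = 28.6061 → 28.6.

28.6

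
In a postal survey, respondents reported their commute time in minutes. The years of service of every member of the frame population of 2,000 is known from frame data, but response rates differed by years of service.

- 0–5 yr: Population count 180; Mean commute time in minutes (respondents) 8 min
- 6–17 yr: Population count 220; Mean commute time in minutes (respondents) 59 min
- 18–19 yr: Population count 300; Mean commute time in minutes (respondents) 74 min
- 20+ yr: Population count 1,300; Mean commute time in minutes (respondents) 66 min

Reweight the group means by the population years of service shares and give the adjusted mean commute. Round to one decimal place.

61.2

Weight each group's respondent value by its population share:
  0–5 yr: (180/2,000) × 8 = 0.72
  6–17 yr: (220/2,000) × 59 = 6.49
  18–19 yr: (300/2,000) × 74 = 11.1
  20+ yr: (1,300/2,000) × 66 = 42.9
Post-stratified estimate = 61.21 → 61.2.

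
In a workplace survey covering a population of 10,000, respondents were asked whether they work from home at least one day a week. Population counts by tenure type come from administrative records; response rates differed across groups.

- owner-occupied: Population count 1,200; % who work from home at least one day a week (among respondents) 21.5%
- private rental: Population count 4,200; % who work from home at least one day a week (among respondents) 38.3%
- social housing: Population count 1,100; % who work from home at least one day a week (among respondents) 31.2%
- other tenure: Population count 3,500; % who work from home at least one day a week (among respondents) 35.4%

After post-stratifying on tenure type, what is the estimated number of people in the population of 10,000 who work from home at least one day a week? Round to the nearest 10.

3,450

Apply each group's respondent rate to its population count:
  owner-occupied: 1,200 × 21.5% = 258
  private rental: 4,200 × 38.3% = 1608.6
  social housing: 1,100 × 31.2% = 343.2
  other tenure: 3,500 × 35.4% = 1239
Estimated total = 3448.8 → 3,450.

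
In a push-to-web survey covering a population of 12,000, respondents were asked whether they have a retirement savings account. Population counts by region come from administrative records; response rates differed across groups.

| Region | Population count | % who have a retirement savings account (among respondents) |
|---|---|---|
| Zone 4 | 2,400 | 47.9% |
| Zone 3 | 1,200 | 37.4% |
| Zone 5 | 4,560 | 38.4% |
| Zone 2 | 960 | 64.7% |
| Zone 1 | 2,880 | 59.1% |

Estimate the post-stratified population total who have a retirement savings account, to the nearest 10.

Estimated count per cell = population count × respondent percentage:
  Zone 4: 2,400 × 47.9% = 1149.6
  Zone 3: 1,200 × 37.4% = 448.8
  Zone 5: 4,560 × 38.4% = 1751.04
  Zone 2: 960 × 64.7% = 621.12
  Zone 1: 2,880 × 59.1% = 1702.08
Estimated total = 5672.64 → 5,670.

5,670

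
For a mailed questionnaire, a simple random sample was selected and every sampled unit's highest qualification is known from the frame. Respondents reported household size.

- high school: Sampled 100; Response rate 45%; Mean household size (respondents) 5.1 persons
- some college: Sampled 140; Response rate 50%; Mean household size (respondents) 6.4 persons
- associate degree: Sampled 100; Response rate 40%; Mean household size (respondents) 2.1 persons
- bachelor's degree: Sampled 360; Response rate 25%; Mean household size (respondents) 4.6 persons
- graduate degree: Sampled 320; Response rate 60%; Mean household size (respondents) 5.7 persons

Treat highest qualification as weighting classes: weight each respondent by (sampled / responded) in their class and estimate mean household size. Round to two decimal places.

With weight = n_sampled/n_responded per class, the weighted class total is n_sampled:
  high school: 100 × 5.1 = 510
  some college: 140 × 6.4 = 896
  associate degree: 100 × 2.1 = 210
  bachelor's degree: 360 × 4.6 = 1656
  graduate degree: 320 × 5.7 = 1824
Adjusted estimate = 5096 / 1,020 = 4.99608 → 5.00.

5.00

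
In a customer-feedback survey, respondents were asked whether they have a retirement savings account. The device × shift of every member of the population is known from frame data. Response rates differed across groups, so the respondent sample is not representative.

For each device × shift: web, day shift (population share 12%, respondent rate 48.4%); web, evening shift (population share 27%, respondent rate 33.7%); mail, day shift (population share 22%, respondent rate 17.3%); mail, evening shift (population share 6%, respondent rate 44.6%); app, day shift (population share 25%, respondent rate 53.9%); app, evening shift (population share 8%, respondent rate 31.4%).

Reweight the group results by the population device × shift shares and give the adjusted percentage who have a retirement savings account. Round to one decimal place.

Each cell contributes population-share × respondent value:
  web, day shift: 0.12 × 48.4 = 5.808
  web, evening shift: 0.27 × 33.7 = 9.099
  mail, day shift: 0.22 × 17.3 = 3.806
  mail, evening shift: 0.06 × 44.6 = 2.676
  app, day shift: 0.25 × 53.9 = 13.475
  app, evening shift: 0.08 × 31.4 = 2.512
Post-stratified estimate = 37.376 → 37.4%.

37.4%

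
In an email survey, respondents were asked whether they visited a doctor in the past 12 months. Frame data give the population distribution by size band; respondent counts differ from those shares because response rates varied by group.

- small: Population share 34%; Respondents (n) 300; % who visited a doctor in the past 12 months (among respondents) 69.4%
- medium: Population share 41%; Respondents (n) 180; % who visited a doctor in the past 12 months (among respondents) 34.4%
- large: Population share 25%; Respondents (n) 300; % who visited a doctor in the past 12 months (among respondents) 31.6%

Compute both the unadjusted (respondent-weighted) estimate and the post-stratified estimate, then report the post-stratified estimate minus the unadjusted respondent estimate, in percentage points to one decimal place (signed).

-1.2 percentage points

Without adjustment, the pooled respondent share is:
  (300/780)×69.4 + (180/780)×34.4 + (300/780)×31.6 = 46.7846%
Post-stratified estimate weights by population shares:
  0.34×69.4 + 0.41×34.4 + 0.25×31.6 = 45.6%
Difference = 45.6 − 46.7846 = -1.1846 pp.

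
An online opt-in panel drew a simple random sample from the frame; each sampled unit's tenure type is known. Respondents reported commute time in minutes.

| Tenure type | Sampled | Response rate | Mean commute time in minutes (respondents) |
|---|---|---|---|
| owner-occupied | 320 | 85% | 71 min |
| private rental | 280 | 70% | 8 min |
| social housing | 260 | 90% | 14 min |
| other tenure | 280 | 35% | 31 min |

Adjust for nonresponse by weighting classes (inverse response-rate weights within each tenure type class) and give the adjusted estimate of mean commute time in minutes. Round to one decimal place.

Inverse-response-rate weighting restores each class to its sampled count, so class totals weight by n_sampled:
  owner-occupied: 320 × 71 = 22,720
  private rental: 280 × 8 = 2240
  social housing: 260 × 14 = 3640
  other tenure: 280 × 31 = 8680
Adjusted estimate = 37,280 / 1,140 = 32.7018 → 32.7.

32.7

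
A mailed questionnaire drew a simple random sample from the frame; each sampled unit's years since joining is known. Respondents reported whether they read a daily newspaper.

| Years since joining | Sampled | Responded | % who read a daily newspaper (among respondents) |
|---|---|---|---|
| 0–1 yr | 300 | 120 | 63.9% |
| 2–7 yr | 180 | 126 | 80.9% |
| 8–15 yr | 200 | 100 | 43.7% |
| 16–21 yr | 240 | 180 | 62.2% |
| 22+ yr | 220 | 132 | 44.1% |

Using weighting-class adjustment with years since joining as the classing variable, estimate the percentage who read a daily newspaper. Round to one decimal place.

Response rates by class: 0–1 yr 120/300 = 40%, 2–7 yr 126/180 = 70%, 8–15 yr 100/200 = 50%, 16–21 yr 180/240 = 75%, 22+ yr 132/220 = 60%.
Weighting each respondent by the inverse class response rate inflates each class back to its sampled size, so the class weight is n_sampled:
  0–1 yr: 300 × 63.9 = 19,170
  2–7 yr: 180 × 80.9 = 14562
  8–15 yr: 200 × 43.7 = 8740
  16–21 yr: 240 × 62.2 = 14,928
  22+ yr: 220 × 44.1 = 9702
Adjusted estimate = 67,102 / 1,140 = 58.8614 → 58.9%.

58.9%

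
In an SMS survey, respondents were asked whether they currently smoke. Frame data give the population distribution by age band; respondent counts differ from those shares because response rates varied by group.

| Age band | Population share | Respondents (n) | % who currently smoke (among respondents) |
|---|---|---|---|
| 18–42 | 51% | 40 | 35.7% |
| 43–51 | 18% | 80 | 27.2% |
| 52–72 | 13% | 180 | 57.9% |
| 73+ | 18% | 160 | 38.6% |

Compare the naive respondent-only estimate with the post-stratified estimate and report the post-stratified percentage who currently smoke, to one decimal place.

37.6%

Without adjustment, the pooled respondent share is:
  (40/460)×35.7 + (80/460)×27.2 + (180/460)×57.9 + (160/460)×38.6 = 43.9174%
Post-stratified estimate weights by population shares:
  0.51×35.7 + 0.18×27.2 + 0.13×57.9 + 0.18×38.6 = 37.578%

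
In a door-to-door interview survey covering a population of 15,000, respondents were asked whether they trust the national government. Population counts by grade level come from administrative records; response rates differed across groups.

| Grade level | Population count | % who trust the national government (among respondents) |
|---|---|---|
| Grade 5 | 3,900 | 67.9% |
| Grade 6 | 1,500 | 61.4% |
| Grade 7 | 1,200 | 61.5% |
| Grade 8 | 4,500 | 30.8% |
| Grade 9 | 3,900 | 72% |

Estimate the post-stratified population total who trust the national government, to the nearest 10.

Estimated count per cell = population count × respondent percentage:
  Grade 5: 3,900 × 67.9% = 2648.1
  Grade 6: 1,500 × 61.4% = 921
  Grade 7: 1,200 × 61.5% = 738
  Grade 8: 4,500 × 30.8% = 1386
  Grade 9: 3,900 × 72% = 2808
Estimated total = 8501.1 → 8,500.

8,500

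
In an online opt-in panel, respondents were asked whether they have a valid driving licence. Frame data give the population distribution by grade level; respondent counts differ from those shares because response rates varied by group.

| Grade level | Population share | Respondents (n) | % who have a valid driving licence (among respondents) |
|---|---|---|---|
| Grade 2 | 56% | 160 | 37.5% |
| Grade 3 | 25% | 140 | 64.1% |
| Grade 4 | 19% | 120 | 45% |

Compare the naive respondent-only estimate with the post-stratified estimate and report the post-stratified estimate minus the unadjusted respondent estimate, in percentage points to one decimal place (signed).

Unadjusted (pooled respondent) estimate weights by respondent counts:
  (160/420)×37.5 + (140/420)×64.1 + (120/420)×45 = 48.5095%
Post-stratifying to population shares instead:
  0.56×37.5 + 0.25×64.1 + 0.19×45 = 45.575%
Difference = 45.575 − 48.5095 = -2.9345 pp.

-2.9 percentage points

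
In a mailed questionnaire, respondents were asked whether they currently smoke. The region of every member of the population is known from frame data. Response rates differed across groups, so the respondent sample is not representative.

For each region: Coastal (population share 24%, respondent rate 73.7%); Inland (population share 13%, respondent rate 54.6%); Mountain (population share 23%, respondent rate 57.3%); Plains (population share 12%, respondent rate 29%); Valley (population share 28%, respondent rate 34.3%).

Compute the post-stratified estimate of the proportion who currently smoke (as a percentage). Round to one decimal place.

Reweight to the known region distribution:
  Coastal: 0.24 × 73.7 = 17.688
  Inland: 0.13 × 54.6 = 7.098
  Mountain: 0.23 × 57.3 = 13.179
  Plains: 0.12 × 29 = 3.48
  Valley: 0.28 × 34.3 = 9.604
Post-stratified estimate = 51.049 → 51.0%.

51.0%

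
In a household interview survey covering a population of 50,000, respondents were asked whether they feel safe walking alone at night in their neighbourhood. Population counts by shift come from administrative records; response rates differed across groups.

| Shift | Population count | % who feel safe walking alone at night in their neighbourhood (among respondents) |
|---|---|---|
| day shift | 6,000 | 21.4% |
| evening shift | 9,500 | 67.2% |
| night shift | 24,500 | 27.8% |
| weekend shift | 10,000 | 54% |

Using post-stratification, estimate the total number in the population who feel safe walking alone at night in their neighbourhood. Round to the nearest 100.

19,900

Estimated count per cell = population count × respondent percentage:
  day shift: 6,000 × 21.4% = 1284
  evening shift: 9,500 × 67.2% = 6384
  night shift: 24,500 × 27.8% = 6811
  weekend shift: 10,000 × 54% = 5400
Estimated total = 19,879 → 19,900.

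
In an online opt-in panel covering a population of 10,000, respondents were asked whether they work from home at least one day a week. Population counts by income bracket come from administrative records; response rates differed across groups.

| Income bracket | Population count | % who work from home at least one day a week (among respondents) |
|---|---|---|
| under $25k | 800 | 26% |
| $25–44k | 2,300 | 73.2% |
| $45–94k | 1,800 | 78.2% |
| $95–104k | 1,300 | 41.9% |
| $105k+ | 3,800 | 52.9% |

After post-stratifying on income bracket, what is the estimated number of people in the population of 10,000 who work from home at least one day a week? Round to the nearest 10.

5,850

Each cell contributes its population count × the respondent rate:
  under $25k: 800 × 26% = 208
  $25–44k: 2,300 × 73.2% = 1683.6
  $45–94k: 1,800 × 78.2% = 1407.6
  $95–104k: 1,300 × 41.9% = 544.7
  $105k+: 3,800 × 52.9% = 2010.2
Estimated total = 5854.1 → 5,850.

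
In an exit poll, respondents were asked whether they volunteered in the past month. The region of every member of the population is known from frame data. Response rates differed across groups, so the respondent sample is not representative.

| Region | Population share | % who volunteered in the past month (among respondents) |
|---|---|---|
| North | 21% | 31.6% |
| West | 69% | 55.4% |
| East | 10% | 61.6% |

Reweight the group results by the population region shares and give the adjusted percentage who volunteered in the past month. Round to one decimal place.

51.0%

Reweight to the known region distribution:
  North: 0.21 × 31.6 = 6.636
  West: 0.69 × 55.4 = 38.226
  East: 0.1 × 61.6 = 6.16
Post-stratified estimate = 51.022 → 51.0%.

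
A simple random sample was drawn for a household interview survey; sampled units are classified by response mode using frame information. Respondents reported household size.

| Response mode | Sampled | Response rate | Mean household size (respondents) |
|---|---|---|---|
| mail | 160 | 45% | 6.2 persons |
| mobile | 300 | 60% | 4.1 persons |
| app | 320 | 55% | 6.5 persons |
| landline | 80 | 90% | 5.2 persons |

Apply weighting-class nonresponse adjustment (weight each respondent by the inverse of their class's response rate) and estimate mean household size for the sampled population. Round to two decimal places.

Weighting each respondent by the inverse class response rate inflates each class back to its sampled size, so the class weight is n_sampled:
  mail: 160 × 6.2 = 992
  mobile: 300 × 4.1 = 1230
  app: 320 × 6.5 = 2080
  landline: 80 × 5.2 = 416
Adjusted estimate = 4718 / 860 = 5.48605 → 5.49.

5.49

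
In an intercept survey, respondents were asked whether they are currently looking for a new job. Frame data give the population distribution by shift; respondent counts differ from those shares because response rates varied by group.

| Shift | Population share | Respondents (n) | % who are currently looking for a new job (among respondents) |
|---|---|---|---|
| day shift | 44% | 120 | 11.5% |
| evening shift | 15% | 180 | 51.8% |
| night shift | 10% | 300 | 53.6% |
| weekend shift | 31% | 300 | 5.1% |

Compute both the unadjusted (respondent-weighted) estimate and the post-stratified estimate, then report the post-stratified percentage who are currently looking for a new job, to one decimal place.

19.8%

Without adjustment, the pooled respondent share is:
  (120/900)×11.5 + (180/900)×51.8 + (300/900)×53.6 + (300/900)×5.1 = 31.46%
Reweighting by population shift shares:
  0.44×11.5 + 0.15×51.8 + 0.1×53.6 + 0.31×5.1 = 19.771%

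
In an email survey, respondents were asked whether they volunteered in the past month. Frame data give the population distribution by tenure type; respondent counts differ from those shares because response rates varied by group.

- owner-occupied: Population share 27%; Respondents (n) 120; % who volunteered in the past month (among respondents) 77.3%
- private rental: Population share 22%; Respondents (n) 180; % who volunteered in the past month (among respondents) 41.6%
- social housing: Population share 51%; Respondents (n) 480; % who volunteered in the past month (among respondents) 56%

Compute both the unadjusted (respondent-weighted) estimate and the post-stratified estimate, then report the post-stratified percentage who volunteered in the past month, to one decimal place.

58.6%

Naive respondent-only estimate (weights = respondent counts):
  (120/780)×77.3 + (180/780)×41.6 + (480/780)×56 = 55.9538%
Reweighting by population tenure type shares:
  0.27×77.3 + 0.22×41.6 + 0.51×56 = 58.583%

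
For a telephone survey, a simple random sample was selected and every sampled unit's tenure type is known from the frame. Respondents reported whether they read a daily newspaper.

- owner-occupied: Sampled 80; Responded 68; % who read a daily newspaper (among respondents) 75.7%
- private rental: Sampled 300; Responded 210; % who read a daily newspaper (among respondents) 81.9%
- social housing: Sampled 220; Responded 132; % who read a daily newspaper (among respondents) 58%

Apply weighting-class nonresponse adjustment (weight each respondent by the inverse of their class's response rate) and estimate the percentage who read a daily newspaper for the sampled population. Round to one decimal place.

Class response rates: owner-occupied 68/80 = 85%, private rental 210/300 = 70%, social housing 132/220 = 60%.
Inverse-response-rate weighting restores each class to its sampled count, so class totals weight by n_sampled:
  owner-occupied: 80 × 75.7 = 6056
  private rental: 300 × 81.9 = 24,570
  social housing: 220 × 58 = 12,760
Adjusted estimate = 43,386 / 600 = 72.31 → 72.3%.

72.3%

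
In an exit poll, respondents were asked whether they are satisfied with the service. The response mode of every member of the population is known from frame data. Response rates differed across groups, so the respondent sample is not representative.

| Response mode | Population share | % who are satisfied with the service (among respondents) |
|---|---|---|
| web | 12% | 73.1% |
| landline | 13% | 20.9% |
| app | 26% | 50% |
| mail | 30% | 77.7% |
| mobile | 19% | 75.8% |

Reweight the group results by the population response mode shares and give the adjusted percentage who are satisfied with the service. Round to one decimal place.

Post-stratification weights by population share, not respondent share:
  web: 0.12 × 73.1 = 8.772
  landline: 0.13 × 20.9 = 2.717
  app: 0.26 × 50 = 13
  mail: 0.3 × 77.7 = 23.31
  mobile: 0.19 × 75.8 = 14.402
Post-stratified estimate = 62.201 → 62.2%.

62.2%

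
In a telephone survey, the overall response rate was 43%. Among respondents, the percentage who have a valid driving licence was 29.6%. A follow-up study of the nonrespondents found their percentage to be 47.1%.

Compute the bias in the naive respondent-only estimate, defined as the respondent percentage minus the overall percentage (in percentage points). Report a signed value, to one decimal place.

Nonresponse fraction = 1 − 0.43 = 0.57.
Bias = (nonresponse fraction) × (respondent percentage − nonrespondent percentage)
     = 0.57 × (29.6 − 47.1) = 0.57 × -17.5 = -9.975.

-10.0 percentage points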